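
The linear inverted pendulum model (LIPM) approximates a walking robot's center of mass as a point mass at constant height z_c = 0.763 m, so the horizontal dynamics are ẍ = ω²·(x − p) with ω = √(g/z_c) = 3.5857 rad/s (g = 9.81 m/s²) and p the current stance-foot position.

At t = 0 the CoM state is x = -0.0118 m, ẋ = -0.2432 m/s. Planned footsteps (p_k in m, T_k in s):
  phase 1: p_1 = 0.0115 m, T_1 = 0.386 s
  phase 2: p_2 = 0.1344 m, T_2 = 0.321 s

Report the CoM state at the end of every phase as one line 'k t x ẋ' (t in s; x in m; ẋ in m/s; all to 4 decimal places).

1 0.3860 -0.1648 -0.6720
2 0.7070 -0.6524 -2.6946

phase 1: p=0.0115, T=0.386, ωT=1.384080, cosh=2.120854, sinh=1.870299; start (x,ẋ)=(-0.011800, -0.243200) → end (x,ẋ)=(-0.164769, -0.672049)
phase 2: p=0.1344, T=0.321, ωT=1.151010, cosh=1.738850, sinh=1.422533; start (x,ẋ)=(-0.164769, -0.672049) → end (x,ẋ)=(-0.652428, -2.694587)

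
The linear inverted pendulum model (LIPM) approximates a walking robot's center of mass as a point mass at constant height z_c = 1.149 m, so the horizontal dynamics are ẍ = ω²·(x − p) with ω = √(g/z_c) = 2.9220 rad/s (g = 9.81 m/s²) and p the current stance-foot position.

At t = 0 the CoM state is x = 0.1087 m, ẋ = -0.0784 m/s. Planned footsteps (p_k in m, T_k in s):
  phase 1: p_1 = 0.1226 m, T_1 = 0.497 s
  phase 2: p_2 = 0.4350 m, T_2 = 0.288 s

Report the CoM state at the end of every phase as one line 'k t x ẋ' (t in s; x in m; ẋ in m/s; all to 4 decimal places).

phase 1: p=0.1226, T=0.497, ωT=1.452234, cosh=2.253348, sinh=2.019301; start (x,ẋ)=(0.108700, -0.078400) → end (x,ẋ)=(0.037099, -0.258678)
phase 2: p=0.4350, T=0.288, ωT=0.841536, cosh=1.375488, sinh=0.944440; start (x,ẋ)=(0.037099, -0.258678) → end (x,ẋ)=(-0.195917, -1.453878)

1 0.4970 0.0371 -0.2587
2 0.7850 -0.1959 -1.4539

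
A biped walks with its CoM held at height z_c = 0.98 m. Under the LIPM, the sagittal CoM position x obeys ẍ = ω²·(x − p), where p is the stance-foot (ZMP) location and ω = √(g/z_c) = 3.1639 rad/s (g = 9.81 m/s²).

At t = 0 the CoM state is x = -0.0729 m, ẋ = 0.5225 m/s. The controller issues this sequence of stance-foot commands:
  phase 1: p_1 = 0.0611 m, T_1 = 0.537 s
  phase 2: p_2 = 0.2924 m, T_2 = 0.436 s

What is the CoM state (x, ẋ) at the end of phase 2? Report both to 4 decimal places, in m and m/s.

x = 0.1353, ẋ = -0.2694

phase 1: p=0.0611, T=0.537, ωT=1.699014, cosh=2.825709, sinh=2.642845; start (x,ẋ)=(-0.072900, 0.522500) → end (x,ẋ)=(0.118906, 0.355965)
phase 2: p=0.2924, T=0.436, ωT=1.379460, cosh=2.112236, sinh=1.860522; start (x,ẋ)=(0.118906, 0.355965) → end (x,ẋ)=(0.135264, -0.269392)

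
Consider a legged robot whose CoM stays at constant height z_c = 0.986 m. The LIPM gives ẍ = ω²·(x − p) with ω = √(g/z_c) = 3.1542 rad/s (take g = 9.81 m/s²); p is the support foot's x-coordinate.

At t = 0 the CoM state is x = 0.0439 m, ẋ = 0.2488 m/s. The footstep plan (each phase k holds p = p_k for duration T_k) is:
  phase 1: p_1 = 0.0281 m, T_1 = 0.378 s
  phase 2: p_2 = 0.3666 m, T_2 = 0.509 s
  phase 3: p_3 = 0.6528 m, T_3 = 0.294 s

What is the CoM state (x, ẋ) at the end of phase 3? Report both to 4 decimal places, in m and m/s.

phase 1: p=0.0281, T=0.378, ωT=1.192288, cosh=1.799068, sinh=1.495542; start (x,ẋ)=(0.043900, 0.248800) → end (x,ẋ)=(0.174492, 0.522140)
phase 2: p=0.3666, T=0.509, ωT=1.605488, cosh=2.590540, sinh=2.389748; start (x,ẋ)=(0.174492, 0.522140) → end (x,ẋ)=(0.264531, -0.095435)
phase 3: p=0.6528, T=0.294, ωT=0.927335, cosh=1.461685, sinh=1.066078; start (x,ẋ)=(0.264531, -0.095435) → end (x,ẋ)=(0.053017, -1.445098)

x = 0.0530, ẋ = -1.4451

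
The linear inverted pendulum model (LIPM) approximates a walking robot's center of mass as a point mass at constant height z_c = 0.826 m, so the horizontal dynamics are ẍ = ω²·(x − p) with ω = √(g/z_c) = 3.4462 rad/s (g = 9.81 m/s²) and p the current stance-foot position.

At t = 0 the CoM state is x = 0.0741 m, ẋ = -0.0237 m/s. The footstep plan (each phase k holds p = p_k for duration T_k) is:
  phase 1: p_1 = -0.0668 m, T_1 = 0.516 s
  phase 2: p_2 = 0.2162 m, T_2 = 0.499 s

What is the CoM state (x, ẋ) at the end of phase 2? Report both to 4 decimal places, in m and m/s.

phase 1: p=-0.0668, T=0.516, ωT=1.778239, cosh=3.044180, sinh=2.875244; start (x,ẋ)=(0.074100, -0.023700) → end (x,ẋ)=(0.342351, 1.323984)
phase 2: p=0.2162, T=0.499, ωT=1.719654, cosh=2.880862, sinh=2.701734; start (x,ẋ)=(0.342351, 1.323984) → end (x,ẋ)=(1.617595, 4.988776)

x = 1.6176, ẋ = 4.9888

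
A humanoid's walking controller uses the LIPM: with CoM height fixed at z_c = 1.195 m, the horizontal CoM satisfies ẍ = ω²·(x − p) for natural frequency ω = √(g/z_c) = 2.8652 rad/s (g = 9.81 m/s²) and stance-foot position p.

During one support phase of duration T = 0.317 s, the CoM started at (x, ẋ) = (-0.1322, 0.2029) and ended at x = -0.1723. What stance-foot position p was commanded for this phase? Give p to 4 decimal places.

p = 0.1251

ωT = 2.8652·0.317 = 0.908268; cosh(ωT) = 1.441623, sinh(ωT) = 1.038401
x(T) = p + (x₀−p)·cosh(ωT) + (ẋ₀/ω)·sinh(ωT) ⇒ p·(1 − cosh) = x(T) − x₀·cosh − (ẋ₀/ω)·sinh
numerator   = -0.1723 − (-0.1322)·1.441623 − (0.2029/2.8652)·1.038401 = -0.055252
denominator = 1 − 1.441623 = -0.441623
p = -0.055252 / -0.441623 = 0.1251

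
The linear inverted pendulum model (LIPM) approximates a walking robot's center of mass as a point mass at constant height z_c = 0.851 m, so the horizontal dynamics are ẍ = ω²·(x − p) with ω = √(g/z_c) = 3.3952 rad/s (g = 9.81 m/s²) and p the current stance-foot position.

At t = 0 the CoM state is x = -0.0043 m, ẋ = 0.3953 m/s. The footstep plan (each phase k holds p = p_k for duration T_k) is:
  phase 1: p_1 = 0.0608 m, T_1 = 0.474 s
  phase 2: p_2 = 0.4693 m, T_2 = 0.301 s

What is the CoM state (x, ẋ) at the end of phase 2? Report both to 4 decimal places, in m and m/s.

phase 1: p=0.0608, T=0.474, ωT=1.609325, cosh=2.599729, sinh=2.399706; start (x,ẋ)=(-0.004300, 0.395300) → end (x,ẋ)=(0.170953, 0.497272)
phase 2: p=0.4693, T=0.301, ωT=1.021955, cosh=1.569256, sinh=1.209366; start (x,ẋ)=(0.170953, 0.497272) → end (x,ẋ)=(0.178245, -0.444677)

x = 0.1782, ẋ = -0.4447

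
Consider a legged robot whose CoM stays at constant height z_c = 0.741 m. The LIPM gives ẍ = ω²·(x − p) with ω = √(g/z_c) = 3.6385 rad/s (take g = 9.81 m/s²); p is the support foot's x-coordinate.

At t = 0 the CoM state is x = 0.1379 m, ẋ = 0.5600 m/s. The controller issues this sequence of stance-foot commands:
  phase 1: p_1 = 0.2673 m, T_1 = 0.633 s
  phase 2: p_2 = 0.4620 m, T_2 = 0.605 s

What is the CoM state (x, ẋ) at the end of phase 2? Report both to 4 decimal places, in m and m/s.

x = 0.6780, ẋ = 0.8758

phase 1: p=0.2673, T=0.633, ωT=2.303171, cosh=5.052899, sinh=4.952957; start (x,ẋ)=(0.137900, 0.560000) → end (x,ẋ)=(0.375762, 0.497663)
phase 2: p=0.4620, T=0.605, ωT=2.201293, cosh=4.573673, sinh=4.463013; start (x,ẋ)=(0.375762, 0.497663) → end (x,ẋ)=(0.678015, 0.875763)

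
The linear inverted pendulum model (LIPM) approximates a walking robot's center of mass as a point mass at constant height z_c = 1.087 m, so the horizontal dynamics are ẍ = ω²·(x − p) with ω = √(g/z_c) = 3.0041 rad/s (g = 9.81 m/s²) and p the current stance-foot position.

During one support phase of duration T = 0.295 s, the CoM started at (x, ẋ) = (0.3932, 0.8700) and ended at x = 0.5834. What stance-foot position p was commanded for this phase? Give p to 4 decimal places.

ωT = 3.0041·0.295 = 0.886209; cosh(ωT) = 1.419066, sinh(ωT) = 1.006851
x(T) = p + (x₀−p)·cosh(ωT) + (ẋ₀/ω)·sinh(ωT) ⇒ p·(1 − cosh) = x(T) − x₀·cosh − (ẋ₀/ω)·sinh
numerator   = 0.5834 − (0.3932)·1.419066 − (0.8700/3.0041)·1.006851 = -0.266165
denominator = 1 − 1.419066 = -0.419066
p = -0.266165 / -0.419066 = 0.6351

p = 0.6351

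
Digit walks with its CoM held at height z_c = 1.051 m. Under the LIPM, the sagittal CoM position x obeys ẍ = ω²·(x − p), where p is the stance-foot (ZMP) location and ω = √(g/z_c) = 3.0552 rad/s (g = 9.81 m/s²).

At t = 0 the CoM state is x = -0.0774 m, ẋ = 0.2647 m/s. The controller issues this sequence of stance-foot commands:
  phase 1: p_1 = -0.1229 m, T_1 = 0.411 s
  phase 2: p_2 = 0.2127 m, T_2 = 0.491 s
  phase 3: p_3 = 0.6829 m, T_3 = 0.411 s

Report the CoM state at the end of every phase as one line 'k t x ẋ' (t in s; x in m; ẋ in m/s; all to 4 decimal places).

1 0.4110 0.1032 0.7265
2 0.9020 0.4614 0.9964
3 1.3130 0.7885 0.7992

phase 1: p=-0.1229, T=0.411, ωT=1.255687, cosh=1.897565, sinh=1.612685; start (x,ẋ)=(-0.077400, 0.264700) → end (x,ẋ)=(0.103161, 0.726467)
phase 2: p=0.2127, T=0.491, ωT=1.500103, cosh=2.352629, sinh=2.129522; start (x,ẋ)=(0.103161, 0.726467) → end (x,ẋ)=(0.461354, 0.996434)
phase 3: p=0.6829, T=0.411, ωT=1.255687, cosh=1.897565, sinh=1.612685; start (x,ẋ)=(0.461354, 0.996434) → end (x,ẋ)=(0.788469, 0.799226)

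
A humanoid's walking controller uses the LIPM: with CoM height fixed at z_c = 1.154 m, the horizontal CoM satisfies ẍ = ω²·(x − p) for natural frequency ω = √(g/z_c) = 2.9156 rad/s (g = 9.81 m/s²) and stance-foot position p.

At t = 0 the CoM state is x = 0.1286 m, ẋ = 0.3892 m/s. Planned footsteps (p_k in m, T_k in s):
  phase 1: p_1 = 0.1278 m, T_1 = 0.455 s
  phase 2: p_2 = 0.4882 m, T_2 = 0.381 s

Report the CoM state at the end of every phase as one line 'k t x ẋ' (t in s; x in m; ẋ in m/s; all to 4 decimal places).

phase 1: p=0.1278, T=0.455, ωT=1.326598, cosh=2.016790, sinh=1.751412; start (x,ẋ)=(0.128600, 0.389200) → end (x,ẋ)=(0.363207, 0.789020)
phase 2: p=0.4882, T=0.381, ωT=1.110844, cosh=1.683100, sinh=1.353819; start (x,ẋ)=(0.363207, 0.789020) → end (x,ẋ)=(0.644195, 0.834629)

1 0.4550 0.3632 0.7890
2 0.8360 0.6442 0.8346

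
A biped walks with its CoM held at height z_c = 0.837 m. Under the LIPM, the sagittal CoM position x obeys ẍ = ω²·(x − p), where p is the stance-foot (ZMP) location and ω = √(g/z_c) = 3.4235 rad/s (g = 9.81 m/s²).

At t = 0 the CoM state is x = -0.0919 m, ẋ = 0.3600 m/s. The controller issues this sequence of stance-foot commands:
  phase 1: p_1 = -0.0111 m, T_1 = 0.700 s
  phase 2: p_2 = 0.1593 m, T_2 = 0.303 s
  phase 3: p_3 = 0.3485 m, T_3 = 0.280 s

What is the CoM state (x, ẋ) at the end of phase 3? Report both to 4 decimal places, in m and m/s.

x = 0.4101, ẋ = 0.5465

phase 1: p=-0.0111, T=0.700, ωT=2.396450, cosh=5.537577, sinh=5.446536; start (x,ẋ)=(-0.091900, 0.360000) → end (x,ẋ)=(0.114197, 0.486913)
phase 2: p=0.1593, T=0.303, ωT=1.037321, cosh=1.588025, sinh=1.233622; start (x,ẋ)=(0.114197, 0.486913) → end (x,ẋ)=(0.263130, 0.582748)
phase 3: p=0.3485, T=0.280, ωT=0.958580, cosh=1.495714, sinh=1.112277; start (x,ẋ)=(0.263130, 0.582748) → end (x,ẋ)=(0.410142, 0.546545)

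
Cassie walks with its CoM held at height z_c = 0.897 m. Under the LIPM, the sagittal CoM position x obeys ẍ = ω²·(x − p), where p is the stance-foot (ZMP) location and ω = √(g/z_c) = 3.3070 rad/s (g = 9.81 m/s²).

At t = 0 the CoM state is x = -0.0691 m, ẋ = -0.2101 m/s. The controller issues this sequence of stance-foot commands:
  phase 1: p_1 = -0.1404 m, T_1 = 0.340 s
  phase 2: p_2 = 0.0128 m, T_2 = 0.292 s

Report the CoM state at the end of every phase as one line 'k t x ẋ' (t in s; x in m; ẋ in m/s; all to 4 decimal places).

1 0.3400 -0.1065 -0.0329
2 0.6320 -0.1778 -0.4926

phase 1: p=-0.1404, T=0.340, ωT=1.124380, cosh=1.701581, sinh=1.376727; start (x,ẋ)=(-0.069100, -0.210100) → end (x,ẋ)=(-0.106543, -0.032885)
phase 2: p=0.0128, T=0.292, ωT=0.965644, cosh=1.503608, sinh=1.122870; start (x,ẋ)=(-0.106543, -0.032885) → end (x,ẋ)=(-0.177812, -0.492608)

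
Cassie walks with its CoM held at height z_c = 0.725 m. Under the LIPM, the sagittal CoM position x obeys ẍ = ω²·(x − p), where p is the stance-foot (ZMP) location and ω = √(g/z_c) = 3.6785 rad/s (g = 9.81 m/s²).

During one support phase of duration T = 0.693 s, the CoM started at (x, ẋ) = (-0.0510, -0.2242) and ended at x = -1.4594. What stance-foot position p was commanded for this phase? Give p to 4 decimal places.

p = 0.1367

ωT = 3.6785·0.693 = 2.549200; cosh(ωT) = 6.437506, sinh(ωT) = 6.359362
x(T) = p + (x₀−p)·cosh(ωT) + (ẋ₀/ω)·sinh(ωT) ⇒ p·(1 − cosh) = x(T) − x₀·cosh − (ẋ₀/ω)·sinh
numerator   = -1.4594 − (-0.0510)·6.437506 − (-0.2242/3.6785)·6.359362 = -0.743492
denominator = 1 − 6.437506 = -5.437506
p = -0.743492 / -5.437506 = 0.1367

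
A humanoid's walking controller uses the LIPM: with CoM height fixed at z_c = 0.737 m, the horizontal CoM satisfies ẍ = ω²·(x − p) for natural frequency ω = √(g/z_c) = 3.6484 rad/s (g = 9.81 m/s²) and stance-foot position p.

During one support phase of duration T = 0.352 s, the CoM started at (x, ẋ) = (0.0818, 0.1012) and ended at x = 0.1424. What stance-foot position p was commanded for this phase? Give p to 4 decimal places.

ωT = 3.6484·0.352 = 1.284237; cosh(ωT) = 1.944386, sinh(ωT) = 1.667524
x(T) = p + (x₀−p)·cosh(ωT) + (ẋ₀/ω)·sinh(ωT) ⇒ p·(1 − cosh) = x(T) − x₀·cosh − (ẋ₀/ω)·sinh
numerator   = 0.1424 − (0.0818)·1.944386 − (0.1012/3.6484)·1.667524 = -0.062905
denominator = 1 − 1.944386 = -0.944386
p = -0.062905 / -0.944386 = 0.0666

p = 0.0666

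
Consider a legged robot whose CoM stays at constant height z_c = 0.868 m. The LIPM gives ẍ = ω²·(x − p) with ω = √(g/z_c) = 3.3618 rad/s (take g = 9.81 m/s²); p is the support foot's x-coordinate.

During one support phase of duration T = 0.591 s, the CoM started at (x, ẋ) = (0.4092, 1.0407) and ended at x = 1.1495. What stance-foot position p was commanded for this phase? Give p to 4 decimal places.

p = 0.5445

ωT = 3.3618·0.591 = 1.986824; cosh(ωT) = 3.714733, sinh(ωT) = 3.577602
x(T) = p + (x₀−p)·cosh(ωT) + (ẋ₀/ω)·sinh(ωT) ⇒ p·(1 − cosh) = x(T) − x₀·cosh − (ẋ₀/ω)·sinh
numerator   = 1.1495 − (0.4092)·3.714733 − (1.0407/3.3618)·3.577602 = -1.478074
denominator = 1 − 3.714733 = -2.714733
p = -1.478074 / -2.714733 = 0.5445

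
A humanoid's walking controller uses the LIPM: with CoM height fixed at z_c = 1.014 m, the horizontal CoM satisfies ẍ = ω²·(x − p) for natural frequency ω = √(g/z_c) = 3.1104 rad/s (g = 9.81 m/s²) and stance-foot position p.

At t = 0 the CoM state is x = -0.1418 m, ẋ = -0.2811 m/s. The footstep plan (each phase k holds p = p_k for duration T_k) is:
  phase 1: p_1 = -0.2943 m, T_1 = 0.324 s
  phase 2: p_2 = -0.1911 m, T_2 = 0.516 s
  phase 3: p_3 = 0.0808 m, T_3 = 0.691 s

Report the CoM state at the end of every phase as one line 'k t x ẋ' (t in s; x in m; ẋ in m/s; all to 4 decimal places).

1 0.3240 -0.1649 0.1268
2 0.8400 -0.0258 0.5232
3 1.5310 0.3289 0.8712

phase 1: p=-0.2943, T=0.324, ωT=1.007770, cosh=1.552258, sinh=1.187226; start (x,ẋ)=(-0.141800, -0.281100) → end (x,ẋ)=(-0.164875, 0.126804)
phase 2: p=-0.1911, T=0.516, ωT=1.604966, cosh=2.589294, sinh=2.388398; start (x,ẋ)=(-0.164875, 0.126804) → end (x,ẋ)=(-0.025827, 0.523154)
phase 3: p=0.0808, T=0.691, ωT=2.149286, cosh=4.347651, sinh=4.231084; start (x,ẋ)=(-0.025827, 0.523154) → end (x,ẋ)=(0.328872, 0.871244)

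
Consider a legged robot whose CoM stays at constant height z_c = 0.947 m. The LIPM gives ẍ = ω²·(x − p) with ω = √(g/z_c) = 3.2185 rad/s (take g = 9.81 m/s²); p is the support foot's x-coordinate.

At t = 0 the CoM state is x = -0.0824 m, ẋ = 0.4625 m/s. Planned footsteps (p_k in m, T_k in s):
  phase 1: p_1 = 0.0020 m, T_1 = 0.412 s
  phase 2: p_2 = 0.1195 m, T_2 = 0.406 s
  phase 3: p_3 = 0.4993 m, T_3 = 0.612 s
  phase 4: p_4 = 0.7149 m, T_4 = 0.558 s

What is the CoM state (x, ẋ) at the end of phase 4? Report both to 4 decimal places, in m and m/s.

phase 1: p=0.0020, T=0.412, ωT=1.326022, cosh=2.015782, sinh=1.750250; start (x,ẋ)=(-0.082400, 0.462500) → end (x,ẋ)=(0.083380, 0.456859)
phase 2: p=0.1195, T=0.406, ωT=1.306711, cosh=1.982357, sinh=1.711648; start (x,ẋ)=(0.083380, 0.456859) → end (x,ẋ)=(0.290861, 0.706673)
phase 3: p=0.4993, T=0.612, ωT=1.969722, cosh=3.654089, sinh=3.514594; start (x,ẋ)=(0.290861, 0.706673) → end (x,ẋ)=(0.509332, 0.224447)
phase 4: p=0.7149, T=0.558, ωT=1.795923, cosh=3.095504, sinh=2.929530; start (x,ẋ)=(0.509332, 0.224447) → end (x,ẋ)=(0.282858, -1.243463)

x = 0.2829, ẋ = -1.2435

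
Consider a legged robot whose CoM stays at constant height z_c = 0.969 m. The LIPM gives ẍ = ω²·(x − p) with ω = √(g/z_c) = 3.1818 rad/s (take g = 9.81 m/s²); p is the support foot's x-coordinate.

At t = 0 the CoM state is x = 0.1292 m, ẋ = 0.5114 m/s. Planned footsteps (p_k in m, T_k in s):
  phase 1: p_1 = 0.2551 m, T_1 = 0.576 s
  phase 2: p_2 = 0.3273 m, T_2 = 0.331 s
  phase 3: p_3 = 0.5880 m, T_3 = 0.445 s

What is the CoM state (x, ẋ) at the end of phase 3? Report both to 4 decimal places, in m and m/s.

phase 1: p=0.2551, T=0.576, ωT=1.832717, cosh=3.205412, sinh=3.045434; start (x,ẋ)=(0.129200, 0.511400) → end (x,ẋ)=(0.341021, 0.419282)
phase 2: p=0.3273, T=0.331, ωT=1.053176, cosh=1.607785, sinh=1.258956; start (x,ẋ)=(0.341021, 0.419282) → end (x,ẋ)=(0.515259, 0.729077)
phase 3: p=0.5880, T=0.445, ωT=1.415901, cosh=2.181452, sinh=1.938745; start (x,ẋ)=(0.515259, 0.729077) → end (x,ẋ)=(0.873563, 1.141731)

x = 0.8736, ẋ = 1.1417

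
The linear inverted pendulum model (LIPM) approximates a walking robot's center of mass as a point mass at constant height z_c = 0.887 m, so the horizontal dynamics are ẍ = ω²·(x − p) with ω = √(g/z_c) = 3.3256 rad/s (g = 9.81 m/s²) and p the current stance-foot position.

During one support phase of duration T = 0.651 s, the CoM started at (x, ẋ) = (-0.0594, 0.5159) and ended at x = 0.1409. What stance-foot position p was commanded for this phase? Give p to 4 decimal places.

p = 0.0773

ωT = 3.3256·0.651 = 2.164966; cosh(ωT) = 4.414528, sinh(ωT) = 4.299774
x(T) = p + (x₀−p)·cosh(ωT) + (ẋ₀/ω)·sinh(ωT) ⇒ p·(1 − cosh) = x(T) − x₀·cosh − (ẋ₀/ω)·sinh
numerator   = 0.1409 − (-0.0594)·4.414528 − (0.5159/3.3256)·4.299774 = -0.263901
denominator = 1 − 4.414528 = -3.414528
p = -0.263901 / -3.414528 = 0.0773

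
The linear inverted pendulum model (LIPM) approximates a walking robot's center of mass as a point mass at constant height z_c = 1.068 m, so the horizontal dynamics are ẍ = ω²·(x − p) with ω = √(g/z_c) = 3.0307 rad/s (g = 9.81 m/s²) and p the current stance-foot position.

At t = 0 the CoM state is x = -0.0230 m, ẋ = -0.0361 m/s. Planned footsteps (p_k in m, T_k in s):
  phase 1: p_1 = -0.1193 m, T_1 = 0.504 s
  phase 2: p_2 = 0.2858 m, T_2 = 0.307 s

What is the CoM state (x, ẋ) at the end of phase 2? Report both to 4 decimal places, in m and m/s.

x = 0.1898, ẋ = 0.1652

phase 1: p=-0.1193, T=0.504, ωT=1.527473, cosh=2.411802, sinh=2.194718; start (x,ẋ)=(-0.023000, -0.036100) → end (x,ẋ)=(0.086814, 0.553477)
phase 2: p=0.2858, T=0.307, ωT=0.930425, cosh=1.464986, sinh=1.070600; start (x,ẋ)=(0.086814, 0.553477) → end (x,ẋ)=(0.189805, 0.165193)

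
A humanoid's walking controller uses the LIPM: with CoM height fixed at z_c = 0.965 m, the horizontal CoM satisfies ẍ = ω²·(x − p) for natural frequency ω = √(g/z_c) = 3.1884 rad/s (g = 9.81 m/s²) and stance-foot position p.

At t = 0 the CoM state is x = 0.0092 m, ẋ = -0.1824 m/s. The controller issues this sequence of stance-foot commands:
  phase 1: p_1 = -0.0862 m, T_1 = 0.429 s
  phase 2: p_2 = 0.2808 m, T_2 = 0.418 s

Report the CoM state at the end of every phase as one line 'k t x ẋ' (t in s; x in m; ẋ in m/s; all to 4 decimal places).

1 0.4290 0.0082 0.1771
2 0.8470 -0.1739 -1.1738

phase 1: p=-0.0862, T=0.429, ωT=1.367824, cosh=2.090728, sinh=1.836067; start (x,ẋ)=(0.009200, -0.182400) → end (x,ẋ)=(0.008219, 0.177134)
phase 2: p=0.2808, T=0.418, ωT=1.332751, cosh=2.027605, sinh=1.763855; start (x,ẋ)=(0.008219, 0.177134) → end (x,ẋ)=(-0.173895, -1.173804)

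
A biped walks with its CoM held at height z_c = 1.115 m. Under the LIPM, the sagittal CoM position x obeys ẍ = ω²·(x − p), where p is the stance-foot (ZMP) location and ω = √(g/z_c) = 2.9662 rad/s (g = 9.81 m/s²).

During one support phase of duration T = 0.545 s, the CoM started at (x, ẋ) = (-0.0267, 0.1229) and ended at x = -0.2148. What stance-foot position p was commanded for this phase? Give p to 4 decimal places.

p = 0.1516

ωT = 2.9662·0.545 = 1.616579; cosh(ωT) = 2.617205, sinh(ωT) = 2.418628
x(T) = p + (x₀−p)·cosh(ωT) + (ẋ₀/ω)·sinh(ωT) ⇒ p·(1 − cosh) = x(T) − x₀·cosh − (ẋ₀/ω)·sinh
numerator   = -0.2148 − (-0.0267)·2.617205 − (0.1229/2.9662)·2.418628 = -0.245133
denominator = 1 − 2.617205 = -1.617205
p = -0.245133 / -1.617205 = 0.1516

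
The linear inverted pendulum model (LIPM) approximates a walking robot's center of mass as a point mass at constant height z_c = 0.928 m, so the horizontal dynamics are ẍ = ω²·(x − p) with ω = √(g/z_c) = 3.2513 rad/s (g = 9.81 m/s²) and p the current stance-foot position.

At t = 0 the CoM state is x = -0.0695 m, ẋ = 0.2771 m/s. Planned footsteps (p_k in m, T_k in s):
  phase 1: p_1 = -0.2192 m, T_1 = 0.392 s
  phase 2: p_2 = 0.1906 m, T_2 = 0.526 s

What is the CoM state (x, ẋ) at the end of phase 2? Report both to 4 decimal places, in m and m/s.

x = 1.3456, ẋ = 3.9855

phase 1: p=-0.2192, T=0.392, ωT=1.274510, cosh=1.928257, sinh=1.648689; start (x,ẋ)=(-0.069500, 0.277100) → end (x,ẋ)=(0.209974, 1.336770)
phase 2: p=0.1906, T=0.526, ωT=1.710184, cosh=2.855405, sinh=2.674573; start (x,ẋ)=(0.209974, 1.336770) → end (x,ẋ)=(1.345568, 3.985490)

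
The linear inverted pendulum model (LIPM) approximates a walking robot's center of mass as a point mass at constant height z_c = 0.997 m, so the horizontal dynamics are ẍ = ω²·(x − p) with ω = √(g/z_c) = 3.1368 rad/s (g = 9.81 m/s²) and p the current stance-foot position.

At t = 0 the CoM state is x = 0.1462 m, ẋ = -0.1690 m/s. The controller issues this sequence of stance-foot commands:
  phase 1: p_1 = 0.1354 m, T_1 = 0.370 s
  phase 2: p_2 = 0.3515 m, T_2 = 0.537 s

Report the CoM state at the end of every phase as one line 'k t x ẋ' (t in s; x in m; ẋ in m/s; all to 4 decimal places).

1 0.3700 0.0768 -0.2474
2 0.9070 -0.6195 -2.9319

phase 1: p=0.1354, T=0.370, ωT=1.160616, cosh=1.752596, sinh=1.439303; start (x,ẋ)=(0.146200, -0.169000) → end (x,ẋ)=(0.076783, -0.247429)
phase 2: p=0.3515, T=0.537, ωT=1.684462, cosh=2.787546, sinh=2.602002; start (x,ẋ)=(0.076783, -0.247429) → end (x,ẋ)=(-0.619530, -2.931946)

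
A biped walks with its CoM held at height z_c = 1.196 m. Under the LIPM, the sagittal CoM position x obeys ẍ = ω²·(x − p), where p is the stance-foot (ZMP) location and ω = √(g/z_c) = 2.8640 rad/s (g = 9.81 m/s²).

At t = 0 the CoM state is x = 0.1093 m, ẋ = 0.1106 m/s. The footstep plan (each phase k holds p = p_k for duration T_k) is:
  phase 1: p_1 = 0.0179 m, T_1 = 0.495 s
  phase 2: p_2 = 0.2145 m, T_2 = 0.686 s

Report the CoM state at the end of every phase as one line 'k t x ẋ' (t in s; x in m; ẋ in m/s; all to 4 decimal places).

phase 1: p=0.0179, T=0.495, ωT=1.417680, cosh=2.184904, sinh=1.942629; start (x,ẋ)=(0.109300, 0.110600) → end (x,ẋ)=(0.292619, 0.750172)
phase 2: p=0.2145, T=0.686, ωT=1.964704, cosh=3.636499, sinh=3.496302; start (x,ẋ)=(0.292619, 0.750172) → end (x,ẋ)=(1.414372, 3.510240)

1 0.4950 0.2926 0.7502
2 1.1810 1.4144 3.5102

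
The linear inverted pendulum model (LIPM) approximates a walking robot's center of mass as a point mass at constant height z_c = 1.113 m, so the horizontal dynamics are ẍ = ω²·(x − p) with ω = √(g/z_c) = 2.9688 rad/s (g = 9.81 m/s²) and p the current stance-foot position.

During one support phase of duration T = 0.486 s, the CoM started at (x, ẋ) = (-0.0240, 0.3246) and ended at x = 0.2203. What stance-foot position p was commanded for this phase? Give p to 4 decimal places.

ωT = 2.9688·0.486 = 1.442837; cosh(ωT) = 2.234471, sinh(ωT) = 1.998215
x(T) = p + (x₀−p)·cosh(ωT) + (ẋ₀/ω)·sinh(ωT) ⇒ p·(1 − cosh) = x(T) − x₀·cosh − (ẋ₀/ω)·sinh
numerator   = 0.2203 − (-0.0240)·2.234471 − (0.3246/2.9688)·1.998215 = 0.055448
denominator = 1 − 2.234471 = -1.234471
p = 0.055448 / -1.234471 = -0.0449

p = -0.0449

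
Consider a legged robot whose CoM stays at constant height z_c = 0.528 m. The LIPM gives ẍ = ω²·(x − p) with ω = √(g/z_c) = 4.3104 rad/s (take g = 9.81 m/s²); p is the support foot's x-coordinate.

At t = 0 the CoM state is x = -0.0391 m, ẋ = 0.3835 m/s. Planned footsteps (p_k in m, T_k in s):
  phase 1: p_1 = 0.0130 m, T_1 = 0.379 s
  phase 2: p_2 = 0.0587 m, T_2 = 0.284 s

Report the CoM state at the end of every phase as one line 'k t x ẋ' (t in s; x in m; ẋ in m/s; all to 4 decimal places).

1 0.3790 0.0937 0.4664
2 0.6630 0.2914 1.0959

phase 1: p=0.0130, T=0.379, ωT=1.633642, cosh=2.658856, sinh=2.463639; start (x,ẋ)=(-0.039100, 0.383500) → end (x,ẋ)=(0.093666, 0.466407)
phase 2: p=0.0587, T=0.284, ωT=1.224154, cosh=1.847646, sinh=1.553640; start (x,ẋ)=(0.093666, 0.466407) → end (x,ẋ)=(0.291416, 1.095914)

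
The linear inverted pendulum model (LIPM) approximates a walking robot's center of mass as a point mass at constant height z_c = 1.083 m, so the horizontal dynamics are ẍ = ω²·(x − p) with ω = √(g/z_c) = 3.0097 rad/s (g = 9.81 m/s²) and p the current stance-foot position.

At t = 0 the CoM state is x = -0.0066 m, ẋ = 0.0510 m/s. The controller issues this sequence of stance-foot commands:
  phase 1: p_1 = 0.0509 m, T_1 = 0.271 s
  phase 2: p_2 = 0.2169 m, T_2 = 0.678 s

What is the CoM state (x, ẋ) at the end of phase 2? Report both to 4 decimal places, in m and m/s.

x = -0.7874, ẋ = -2.9450

phase 1: p=0.0509, T=0.271, ωT=0.815629, cosh=1.351479, sinh=0.909118; start (x,ẋ)=(-0.006600, 0.051000) → end (x,ẋ)=(-0.011405, -0.088404)
phase 2: p=0.2169, T=0.678, ωT=2.040577, cosh=3.912499, sinh=3.782546; start (x,ẋ)=(-0.011405, -0.088404) → end (x,ẋ)=(-0.787448, -2.944979)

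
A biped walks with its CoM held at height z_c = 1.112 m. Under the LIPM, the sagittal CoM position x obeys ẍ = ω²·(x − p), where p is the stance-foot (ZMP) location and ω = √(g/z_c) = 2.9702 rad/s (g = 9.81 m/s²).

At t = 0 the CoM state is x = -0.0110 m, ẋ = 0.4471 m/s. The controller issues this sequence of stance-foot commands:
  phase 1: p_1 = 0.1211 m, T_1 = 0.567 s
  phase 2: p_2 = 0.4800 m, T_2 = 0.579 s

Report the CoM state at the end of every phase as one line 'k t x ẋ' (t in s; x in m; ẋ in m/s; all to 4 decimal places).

1 0.5670 0.1445 0.2254
2 1.1460 -0.2816 -2.0432

phase 1: p=0.1211, T=0.567, ωT=1.684103, cosh=2.786615, sinh=2.601004; start (x,ẋ)=(-0.011000, 0.447100) → end (x,ẋ)=(0.144514, 0.225357)
phase 2: p=0.4800, T=0.579, ωT=1.719746, cosh=2.881110, sinh=2.701999; start (x,ẋ)=(0.144514, 0.225357) → end (x,ẋ)=(-0.281566, -2.043161)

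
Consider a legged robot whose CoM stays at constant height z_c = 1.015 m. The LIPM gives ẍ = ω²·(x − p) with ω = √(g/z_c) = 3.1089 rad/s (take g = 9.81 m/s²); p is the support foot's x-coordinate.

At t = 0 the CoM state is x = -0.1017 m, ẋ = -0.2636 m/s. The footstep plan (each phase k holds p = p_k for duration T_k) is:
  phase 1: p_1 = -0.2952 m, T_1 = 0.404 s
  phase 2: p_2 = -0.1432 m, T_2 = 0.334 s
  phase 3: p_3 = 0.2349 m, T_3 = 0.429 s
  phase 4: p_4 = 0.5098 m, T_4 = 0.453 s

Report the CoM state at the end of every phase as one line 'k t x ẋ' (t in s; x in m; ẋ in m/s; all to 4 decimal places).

phase 1: p=-0.2952, T=0.404, ωT=1.255996, cosh=1.898062, sinh=1.613270; start (x,ẋ)=(-0.101700, -0.263600) → end (x,ẋ)=(-0.064712, 0.470169)
phase 2: p=-0.1432, T=0.334, ωT=1.038373, cosh=1.589323, sinh=1.235293; start (x,ẋ)=(-0.064712, 0.470169) → end (x,ẋ)=(0.168360, 1.048676)
phase 3: p=0.2349, T=0.429, ωT=1.333718, cosh=2.029312, sinh=1.765816; start (x,ẋ)=(0.168360, 1.048676) → end (x,ẋ)=(0.695504, 1.762801)
phase 4: p=0.5098, T=0.453, ωT=1.408332, cosh=2.166839, sinh=1.922288; start (x,ẋ)=(0.695504, 1.762801) → end (x,ẋ)=(2.002162, 4.929511)

1 0.4040 -0.0647 0.4702
2 0.7380 0.1684 1.0487
3 1.1670 0.6955 1.7628
4 1.6200 2.0022 4.9295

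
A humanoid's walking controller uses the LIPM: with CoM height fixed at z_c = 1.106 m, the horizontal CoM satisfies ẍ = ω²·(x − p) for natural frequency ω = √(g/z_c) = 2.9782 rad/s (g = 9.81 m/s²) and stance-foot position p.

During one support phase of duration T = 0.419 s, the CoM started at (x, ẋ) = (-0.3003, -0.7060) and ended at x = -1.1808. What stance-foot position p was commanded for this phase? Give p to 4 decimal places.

ωT = 2.9782·0.419 = 1.247866; cosh(ωT) = 1.885009, sinh(ωT) = 1.597892
x(T) = p + (x₀−p)·cosh(ωT) + (ẋ₀/ω)·sinh(ωT) ⇒ p·(1 − cosh) = x(T) − x₀·cosh − (ẋ₀/ω)·sinh
numerator   = -1.1808 − (-0.3003)·1.885009 − (-0.7060/2.9782)·1.597892 = -0.235942
denominator = 1 − 1.885009 = -0.885009
p = -0.235942 / -0.885009 = 0.2666

p = 0.2666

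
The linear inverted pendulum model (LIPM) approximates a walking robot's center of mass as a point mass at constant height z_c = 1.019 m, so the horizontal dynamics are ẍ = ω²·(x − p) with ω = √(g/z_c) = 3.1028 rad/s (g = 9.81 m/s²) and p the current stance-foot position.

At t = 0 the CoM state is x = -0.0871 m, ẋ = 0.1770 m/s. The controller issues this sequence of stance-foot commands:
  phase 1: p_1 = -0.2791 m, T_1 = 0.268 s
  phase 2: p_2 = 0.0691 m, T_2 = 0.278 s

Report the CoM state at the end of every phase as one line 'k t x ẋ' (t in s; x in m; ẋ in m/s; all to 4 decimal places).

1 0.2680 0.0363 0.7963
2 0.5460 0.2732 1.0122

phase 1: p=-0.2791, T=0.268, ωT=0.831550, cosh=1.366125, sinh=0.930752; start (x,ẋ)=(-0.087100, 0.177000) → end (x,ẋ)=(0.036291, 0.796288)
phase 2: p=0.0691, T=0.278, ωT=0.862578, cosh=1.395667, sinh=0.973595; start (x,ẋ)=(0.036291, 0.796288) → end (x,ẋ)=(0.273168, 1.012241)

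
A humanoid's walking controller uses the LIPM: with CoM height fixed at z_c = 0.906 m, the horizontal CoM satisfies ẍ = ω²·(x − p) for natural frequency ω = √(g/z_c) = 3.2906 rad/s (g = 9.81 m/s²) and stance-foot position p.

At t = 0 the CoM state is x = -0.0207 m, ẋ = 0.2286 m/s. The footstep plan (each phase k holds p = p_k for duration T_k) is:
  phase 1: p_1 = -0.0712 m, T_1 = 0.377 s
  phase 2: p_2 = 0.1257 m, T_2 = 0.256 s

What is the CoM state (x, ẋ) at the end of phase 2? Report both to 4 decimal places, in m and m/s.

phase 1: p=-0.0712, T=0.377, ωT=1.240556, cosh=1.873380, sinh=1.584156; start (x,ẋ)=(-0.020700, 0.228600) → end (x,ẋ)=(0.133458, 0.691502)
phase 2: p=0.1257, T=0.256, ωT=0.842394, cosh=1.376298, sinh=0.945620; start (x,ẋ)=(0.133458, 0.691502) → end (x,ẋ)=(0.335094, 0.975854)

x = 0.3351, ẋ = 0.9759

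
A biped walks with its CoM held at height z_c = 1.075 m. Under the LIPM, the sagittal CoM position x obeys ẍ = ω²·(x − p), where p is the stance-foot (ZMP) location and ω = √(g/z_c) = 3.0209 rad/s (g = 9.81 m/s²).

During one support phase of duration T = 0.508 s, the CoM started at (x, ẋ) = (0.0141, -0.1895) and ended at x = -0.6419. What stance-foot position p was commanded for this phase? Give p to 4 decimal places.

p = 0.3764

ωT = 3.0209·0.508 = 1.534617; cosh(ωT) = 2.427544, sinh(ωT) = 2.212005
x(T) = p + (x₀−p)·cosh(ωT) + (ẋ₀/ω)·sinh(ωT) ⇒ p·(1 − cosh) = x(T) − x₀·cosh − (ẋ₀/ω)·sinh
numerator   = -0.6419 − (0.0141)·2.427544 − (-0.1895/3.0209)·2.212005 = -0.537370
denominator = 1 − 2.427544 = -1.427544
p = -0.537370 / -1.427544 = 0.3764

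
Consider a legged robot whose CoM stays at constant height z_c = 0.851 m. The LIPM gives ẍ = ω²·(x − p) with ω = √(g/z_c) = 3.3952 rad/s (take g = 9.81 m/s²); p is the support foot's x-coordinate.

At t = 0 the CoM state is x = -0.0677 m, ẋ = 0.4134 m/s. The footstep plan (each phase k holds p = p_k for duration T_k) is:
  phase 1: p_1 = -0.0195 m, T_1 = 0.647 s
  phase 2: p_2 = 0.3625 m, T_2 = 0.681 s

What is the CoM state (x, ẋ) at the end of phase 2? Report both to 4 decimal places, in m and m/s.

phase 1: p=-0.0195, T=0.647, ωT=2.196694, cosh=4.553200, sinh=4.442030; start (x,ẋ)=(-0.067700, 0.413400) → end (x,ẋ)=(0.301898, 1.155361)
phase 2: p=0.3625, T=0.681, ωT=2.312131, cosh=5.097484, sinh=4.998434; start (x,ẋ)=(0.301898, 1.155361) → end (x,ẋ)=(1.754511, 4.860974)

x = 1.7545, ẋ = 4.8610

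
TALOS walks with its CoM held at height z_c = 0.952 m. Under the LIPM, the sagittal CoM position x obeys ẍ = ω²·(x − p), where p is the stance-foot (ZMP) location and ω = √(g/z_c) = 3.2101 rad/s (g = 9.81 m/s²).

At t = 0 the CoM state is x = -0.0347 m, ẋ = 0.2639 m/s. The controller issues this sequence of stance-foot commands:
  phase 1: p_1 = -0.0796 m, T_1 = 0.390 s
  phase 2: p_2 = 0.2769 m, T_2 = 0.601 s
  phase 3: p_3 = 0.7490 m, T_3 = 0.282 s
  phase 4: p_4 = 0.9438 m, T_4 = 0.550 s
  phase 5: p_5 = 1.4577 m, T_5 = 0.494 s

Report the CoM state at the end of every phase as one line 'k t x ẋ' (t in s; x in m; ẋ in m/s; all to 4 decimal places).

1 0.3900 0.1373 0.7306
2 0.9910 0.5532 1.0582
3 1.2730 0.8082 0.8723
4 1.8230 1.3068 1.3890
5 2.3170 2.0860 2.4005

phase 1: p=-0.0796, T=0.390, ωT=1.251939, cosh=1.891534, sinh=1.605584; start (x,ẋ)=(-0.034700, 0.263900) → end (x,ẋ)=(0.137324, 0.730594)
phase 2: p=0.2769, T=0.601, ωT=1.929270, cosh=3.514869, sinh=3.369615; start (x,ẋ)=(0.137324, 0.730594) → end (x,ẋ)=(0.553206, 1.058174)
phase 3: p=0.7490, T=0.282, ωT=0.905248, cosh=1.438494, sinh=1.034052; start (x,ẋ)=(0.553206, 1.058174) → end (x,ẋ)=(0.808216, 0.872256)
phase 4: p=0.9438, T=0.550, ωT=1.765555, cosh=3.007954, sinh=2.836862; start (x,ẋ)=(0.808216, 0.872256) → end (x,ẋ)=(1.306807, 1.388991)
phase 5: p=1.4577, T=0.494, ωT=1.585789, cosh=2.543965, sinh=2.339179; start (x,ẋ)=(1.306807, 1.388991) → end (x,ẋ)=(2.085983, 2.400492)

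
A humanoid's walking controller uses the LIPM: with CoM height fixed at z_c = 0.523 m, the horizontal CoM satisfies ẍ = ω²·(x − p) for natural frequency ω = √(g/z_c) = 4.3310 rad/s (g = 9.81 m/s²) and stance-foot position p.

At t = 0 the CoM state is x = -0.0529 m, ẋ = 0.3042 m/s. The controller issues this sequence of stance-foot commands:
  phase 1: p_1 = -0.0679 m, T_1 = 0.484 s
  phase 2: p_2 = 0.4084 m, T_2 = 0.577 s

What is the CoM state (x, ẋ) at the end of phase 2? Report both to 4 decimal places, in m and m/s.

phase 1: p=-0.0679, T=0.484, ωT=2.096204, cosh=4.129076, sinh=4.006154; start (x,ẋ)=(-0.052900, 0.304200) → end (x,ẋ)=(0.275420, 1.516325)
phase 2: p=0.4084, T=0.577, ωT=2.498987, cosh=6.126164, sinh=6.043996; start (x,ẋ)=(0.275420, 1.516325) → end (x,ẋ)=(1.709802, 5.808288)

x = 1.7098, ẋ = 5.8083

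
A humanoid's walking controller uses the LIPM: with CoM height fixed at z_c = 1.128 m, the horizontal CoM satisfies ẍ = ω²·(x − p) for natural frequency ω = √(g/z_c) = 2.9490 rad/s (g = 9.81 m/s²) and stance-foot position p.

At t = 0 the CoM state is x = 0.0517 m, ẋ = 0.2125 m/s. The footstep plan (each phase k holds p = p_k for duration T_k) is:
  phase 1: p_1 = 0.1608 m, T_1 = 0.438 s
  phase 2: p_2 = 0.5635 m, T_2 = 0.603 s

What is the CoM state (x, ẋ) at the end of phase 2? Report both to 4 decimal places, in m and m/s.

phase 1: p=0.1608, T=0.438, ωT=1.291662, cosh=1.956821, sinh=1.682008; start (x,ẋ)=(0.051700, 0.212500) → end (x,ẋ)=(0.068513, -0.125338)
phase 2: p=0.5635, T=0.603, ωT=1.778247, cosh=3.044202, sinh=2.875268; start (x,ẋ)=(0.068513, -0.125338) → end (x,ẋ)=(-1.065543, -4.578627)

x = -1.0655, ẋ = -4.5786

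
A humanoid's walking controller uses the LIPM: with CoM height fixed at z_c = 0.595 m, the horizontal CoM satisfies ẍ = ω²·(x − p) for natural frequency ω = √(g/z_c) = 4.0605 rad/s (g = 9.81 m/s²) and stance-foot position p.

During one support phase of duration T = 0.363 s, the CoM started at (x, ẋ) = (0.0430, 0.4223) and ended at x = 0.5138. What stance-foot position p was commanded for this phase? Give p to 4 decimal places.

ωT = 4.0605·0.363 = 1.473962; cosh(ωT) = 2.297758, sinh(ωT) = 2.068741
x(T) = p + (x₀−p)·cosh(ωT) + (ẋ₀/ω)·sinh(ωT) ⇒ p·(1 − cosh) = x(T) − x₀·cosh − (ẋ₀/ω)·sinh
numerator   = 0.5138 − (0.0430)·2.297758 − (0.4223/4.0605)·2.068741 = 0.199843
denominator = 1 − 2.297758 = -1.297758
p = 0.199843 / -1.297758 = -0.1540

p = -0.1540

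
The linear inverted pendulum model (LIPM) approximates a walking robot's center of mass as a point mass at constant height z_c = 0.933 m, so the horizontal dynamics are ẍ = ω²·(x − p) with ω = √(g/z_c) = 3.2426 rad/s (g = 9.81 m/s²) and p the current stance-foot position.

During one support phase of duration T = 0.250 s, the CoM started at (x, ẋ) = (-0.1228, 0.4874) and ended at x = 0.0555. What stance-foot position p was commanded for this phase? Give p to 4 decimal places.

p = -0.2457

ωT = 3.2426·0.250 = 0.810650; cosh(ωT) = 1.346969, sinh(ωT) = 0.902400
x(T) = p + (x₀−p)·cosh(ωT) + (ẋ₀/ω)·sinh(ωT) ⇒ p·(1 − cosh) = x(T) − x₀·cosh − (ẋ₀/ω)·sinh
numerator   = 0.0555 − (-0.1228)·1.346969 − (0.4874/3.2426)·0.902400 = 0.085267
denominator = 1 − 1.346969 = -0.346969
p = 0.085267 / -0.346969 = -0.2457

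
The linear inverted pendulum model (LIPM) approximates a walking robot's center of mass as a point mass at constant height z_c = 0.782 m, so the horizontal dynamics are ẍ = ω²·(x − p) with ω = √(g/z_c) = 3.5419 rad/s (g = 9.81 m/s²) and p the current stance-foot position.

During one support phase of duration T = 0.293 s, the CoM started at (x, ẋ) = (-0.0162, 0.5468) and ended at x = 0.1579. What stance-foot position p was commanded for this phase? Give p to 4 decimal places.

p = 0.0118

ωT = 3.5419·0.293 = 1.037777; cosh(ωT) = 1.588588, sinh(ωT) = 1.234346
x(T) = p + (x₀−p)·cosh(ωT) + (ẋ₀/ω)·sinh(ωT) ⇒ p·(1 − cosh) = x(T) − x₀·cosh − (ẋ₀/ω)·sinh
numerator   = 0.1579 − (-0.0162)·1.588588 − (0.5468/3.5419)·1.234346 = -0.006924
denominator = 1 − 1.588588 = -0.588588
p = -0.006924 / -0.588588 = 0.0118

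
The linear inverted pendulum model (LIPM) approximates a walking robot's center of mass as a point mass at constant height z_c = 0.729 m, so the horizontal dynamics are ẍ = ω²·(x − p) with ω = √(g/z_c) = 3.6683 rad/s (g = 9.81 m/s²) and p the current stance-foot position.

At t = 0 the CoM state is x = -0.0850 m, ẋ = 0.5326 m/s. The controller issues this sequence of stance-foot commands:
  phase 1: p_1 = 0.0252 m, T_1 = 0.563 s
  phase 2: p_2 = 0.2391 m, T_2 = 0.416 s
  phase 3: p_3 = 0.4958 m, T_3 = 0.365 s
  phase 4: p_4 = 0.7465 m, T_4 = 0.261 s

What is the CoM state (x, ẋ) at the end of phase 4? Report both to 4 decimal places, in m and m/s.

phase 1: p=0.0252, T=0.563, ωT=2.065253, cosh=4.007039, sinh=3.880253; start (x,ẋ)=(-0.085000, 0.532600) → end (x,ẋ)=(0.146998, 0.565570)
phase 2: p=0.2391, T=0.416, ωT=1.526013, cosh=2.408600, sinh=2.191200; start (x,ẋ)=(0.146998, 0.565570) → end (x,ẋ)=(0.355096, 0.621915)
phase 3: p=0.4958, T=0.365, ωT=1.338929, cosh=2.038542, sinh=1.776416; start (x,ẋ)=(0.355096, 0.621915) → end (x,ẋ)=(0.510139, 0.350916)
phase 4: p=0.7465, T=0.261, ωT=0.957426, cosh=1.494431, sinh=1.110552; start (x,ẋ)=(0.510139, 0.350916) → end (x,ẋ)=(0.499512, -0.438476)

x = 0.4995, ẋ = -0.4385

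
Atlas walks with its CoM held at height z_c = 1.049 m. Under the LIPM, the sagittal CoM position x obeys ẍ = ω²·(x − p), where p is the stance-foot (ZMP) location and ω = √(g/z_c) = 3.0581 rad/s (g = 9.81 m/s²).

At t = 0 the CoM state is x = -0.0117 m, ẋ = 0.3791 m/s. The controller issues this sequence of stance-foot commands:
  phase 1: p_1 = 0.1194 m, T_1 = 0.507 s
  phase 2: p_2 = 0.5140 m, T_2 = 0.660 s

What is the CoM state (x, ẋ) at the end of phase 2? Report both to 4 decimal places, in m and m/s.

phase 1: p=0.1194, T=0.507, ωT=1.550457, cosh=2.462887, sinh=2.250736; start (x,ẋ)=(-0.011700, 0.379100) → end (x,ẋ)=(0.075530, 0.031322)
phase 2: p=0.5140, T=0.660, ωT=2.018346, cosh=3.829371, sinh=3.696496; start (x,ẋ)=(0.075530, 0.031322) → end (x,ẋ)=(-1.127203, -4.836632)

x = -1.1272, ẋ = -4.8366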